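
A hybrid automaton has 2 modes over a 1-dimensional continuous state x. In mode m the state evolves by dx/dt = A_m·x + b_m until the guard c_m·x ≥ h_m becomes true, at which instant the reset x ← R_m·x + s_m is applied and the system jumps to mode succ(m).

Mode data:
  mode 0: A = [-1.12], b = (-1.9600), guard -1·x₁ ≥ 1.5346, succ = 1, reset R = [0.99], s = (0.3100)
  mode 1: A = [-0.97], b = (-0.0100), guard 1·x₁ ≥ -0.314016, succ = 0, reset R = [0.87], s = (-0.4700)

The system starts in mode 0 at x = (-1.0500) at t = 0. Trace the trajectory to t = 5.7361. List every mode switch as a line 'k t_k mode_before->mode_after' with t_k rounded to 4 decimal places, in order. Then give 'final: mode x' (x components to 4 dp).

1 1.0523 0->1
2 2.4679 1->0
3 3.8447 0->1
4 5.2603 1->0
final: 0 -1.1591

Mode 0: guard c·x = 1.5346 hit at Δt = 1.0523 (t = 1.0523), x⁻ = (-1.5346) → reset → x⁺ = (-1.2093), jump to mode 1
Mode 1: guard c·x = -0.3140 hit at Δt = 1.4156 (t = 2.4679), x⁻ = (-0.3140) → reset → x⁺ = (-0.7432), jump to mode 0
Mode 0: guard c·x = 1.5346 hit at Δt = 1.3768 (t = 3.8447), x⁻ = (-1.5346) → reset → x⁺ = (-1.2093), jump to mode 1
Mode 1: guard c·x = -0.3140 hit at Δt = 1.4156 (t = 5.2603), x⁻ = (-0.3140) → reset → x⁺ = (-0.7432), jump to mode 0
Mode 0: flow for 0.4758 to horizon, guard not reached → x = (-1.1591)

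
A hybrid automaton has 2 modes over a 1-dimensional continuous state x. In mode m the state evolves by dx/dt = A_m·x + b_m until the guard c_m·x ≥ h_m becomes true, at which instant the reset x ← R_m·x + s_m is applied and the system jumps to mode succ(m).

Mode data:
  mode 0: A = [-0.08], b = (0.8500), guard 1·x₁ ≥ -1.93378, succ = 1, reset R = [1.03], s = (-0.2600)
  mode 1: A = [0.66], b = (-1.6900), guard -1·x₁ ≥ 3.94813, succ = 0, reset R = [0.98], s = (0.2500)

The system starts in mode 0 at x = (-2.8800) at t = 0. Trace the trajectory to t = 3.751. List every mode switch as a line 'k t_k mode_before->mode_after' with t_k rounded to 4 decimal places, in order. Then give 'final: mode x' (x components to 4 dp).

Mode 0: guard c·x = -1.9338 hit at Δt = 0.9080 (t = 0.9080), x⁻ = (-1.9338) → reset → x⁺ = (-2.2518), jump to mode 1
Mode 1: guard c·x = 3.9481 hit at Δt = 0.4575 (t = 1.3655), x⁻ = (-3.9481) → reset → x⁺ = (-3.6192), jump to mode 0
Mode 0: guard c·x = -1.9338 hit at Δt = 1.5741 (t = 2.9396), x⁻ = (-1.9338) → reset → x⁺ = (-2.2518), jump to mode 1
Mode 1: guard c·x = 3.9481 hit at Δt = 0.4575 (t = 3.3971), x⁻ = (-3.9481) → reset → x⁺ = (-3.6192), jump to mode 0
Mode 0: flow for 0.3539 to horizon, guard not reached → x = (-3.2215)

1 0.9080 0->1
2 1.3655 1->0
3 2.9396 0->1
4 3.3971 1->0
final: 0 -3.2215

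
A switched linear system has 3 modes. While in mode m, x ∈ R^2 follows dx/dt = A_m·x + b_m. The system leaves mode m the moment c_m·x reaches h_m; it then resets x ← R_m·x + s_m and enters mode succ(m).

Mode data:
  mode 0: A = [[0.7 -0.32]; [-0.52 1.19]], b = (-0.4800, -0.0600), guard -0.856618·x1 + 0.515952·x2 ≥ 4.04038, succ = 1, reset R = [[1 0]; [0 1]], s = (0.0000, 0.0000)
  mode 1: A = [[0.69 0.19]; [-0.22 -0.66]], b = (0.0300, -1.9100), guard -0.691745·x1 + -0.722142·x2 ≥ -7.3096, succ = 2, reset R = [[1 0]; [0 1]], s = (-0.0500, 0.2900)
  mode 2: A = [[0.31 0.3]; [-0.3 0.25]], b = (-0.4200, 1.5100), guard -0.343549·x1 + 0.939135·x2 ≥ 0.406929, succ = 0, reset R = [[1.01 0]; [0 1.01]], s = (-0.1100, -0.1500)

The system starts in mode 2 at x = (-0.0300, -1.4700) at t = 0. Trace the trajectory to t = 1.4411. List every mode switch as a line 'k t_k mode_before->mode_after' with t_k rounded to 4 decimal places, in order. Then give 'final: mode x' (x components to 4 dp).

Mode 2: guard c·x = 0.4069 hit at Δt = 1.0777 (t = 1.0777), x⁻ = (-0.8793, 0.1116) → reset → x⁺ = (-0.9981, -0.0372), jump to mode 0
Mode 0: flow for 0.3634 to horizon, guard not reached → x = (-1.4939, 0.2027)

1 1.0777 2->0
final: 0 -1.4939 0.2027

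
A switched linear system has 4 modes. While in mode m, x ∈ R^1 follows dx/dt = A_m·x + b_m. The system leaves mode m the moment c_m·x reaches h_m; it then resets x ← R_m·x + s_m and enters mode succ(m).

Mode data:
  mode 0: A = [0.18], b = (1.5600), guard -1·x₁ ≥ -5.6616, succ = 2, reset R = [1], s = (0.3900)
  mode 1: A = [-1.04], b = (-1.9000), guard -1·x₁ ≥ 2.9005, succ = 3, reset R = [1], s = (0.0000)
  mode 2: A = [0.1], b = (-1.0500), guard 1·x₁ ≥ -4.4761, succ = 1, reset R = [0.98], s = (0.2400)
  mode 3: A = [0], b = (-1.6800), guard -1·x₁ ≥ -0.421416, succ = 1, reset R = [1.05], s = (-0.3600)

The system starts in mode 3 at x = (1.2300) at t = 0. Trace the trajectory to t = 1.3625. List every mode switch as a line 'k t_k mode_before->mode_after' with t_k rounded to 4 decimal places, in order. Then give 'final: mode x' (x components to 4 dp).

1 0.4813 3->1
final: 1 -1.0633

Mode 3: guard c·x = -0.4214 hit at Δt = 0.4813 (t = 0.4813), x⁻ = (0.4214) → reset → x⁺ = (0.0825), jump to mode 1
Mode 1: flow for 0.8812 to horizon, guard not reached → x = (-1.0633)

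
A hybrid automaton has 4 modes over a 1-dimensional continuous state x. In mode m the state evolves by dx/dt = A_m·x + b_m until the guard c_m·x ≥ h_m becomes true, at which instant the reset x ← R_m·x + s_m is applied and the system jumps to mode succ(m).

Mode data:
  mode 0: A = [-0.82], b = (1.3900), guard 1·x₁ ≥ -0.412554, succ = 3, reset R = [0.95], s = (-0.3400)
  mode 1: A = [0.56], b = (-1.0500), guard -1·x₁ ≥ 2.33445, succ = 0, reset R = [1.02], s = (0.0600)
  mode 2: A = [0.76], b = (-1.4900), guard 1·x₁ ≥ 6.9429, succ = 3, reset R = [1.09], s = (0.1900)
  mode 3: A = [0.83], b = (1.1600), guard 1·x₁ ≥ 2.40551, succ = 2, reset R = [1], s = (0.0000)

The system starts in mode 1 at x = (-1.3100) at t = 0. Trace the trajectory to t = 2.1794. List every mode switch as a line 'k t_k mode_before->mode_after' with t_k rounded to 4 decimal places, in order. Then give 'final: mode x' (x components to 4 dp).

1 0.4980 1->0
2 1.2843 0->3
final: 3 0.0017

Mode 1: guard c·x = 2.3344 hit at Δt = 0.4980 (t = 0.4980), x⁻ = (-2.3344) → reset → x⁺ = (-2.3211), jump to mode 0
Mode 0: guard c·x = -0.4126 hit at Δt = 0.7863 (t = 1.2843), x⁻ = (-0.4126) → reset → x⁺ = (-0.7319), jump to mode 3
Mode 3: flow for 0.8951 to horizon, guard not reached → x = (0.0017)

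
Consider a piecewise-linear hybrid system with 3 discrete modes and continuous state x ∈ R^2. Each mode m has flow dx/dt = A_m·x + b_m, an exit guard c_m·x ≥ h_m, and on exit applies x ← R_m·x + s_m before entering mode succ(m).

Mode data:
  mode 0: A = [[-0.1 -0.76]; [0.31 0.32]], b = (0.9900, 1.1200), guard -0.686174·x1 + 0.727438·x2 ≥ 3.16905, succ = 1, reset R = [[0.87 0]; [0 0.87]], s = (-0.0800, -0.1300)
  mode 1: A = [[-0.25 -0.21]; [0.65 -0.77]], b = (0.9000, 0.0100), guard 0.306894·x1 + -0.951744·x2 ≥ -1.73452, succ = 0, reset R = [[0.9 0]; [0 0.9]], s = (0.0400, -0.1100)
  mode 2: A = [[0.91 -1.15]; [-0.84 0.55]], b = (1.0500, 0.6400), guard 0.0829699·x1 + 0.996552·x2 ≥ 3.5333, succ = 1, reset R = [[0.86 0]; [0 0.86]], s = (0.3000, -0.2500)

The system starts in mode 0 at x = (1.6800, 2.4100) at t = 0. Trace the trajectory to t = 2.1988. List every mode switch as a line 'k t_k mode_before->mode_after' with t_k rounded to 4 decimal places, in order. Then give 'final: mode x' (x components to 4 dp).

Mode 0: guard c·x = 3.1690 hit at Δt = 0.8398 (t = 0.8398), x⁻ = (0.2108, 4.5553) → reset → x⁺ = (0.1034, 3.8331), jump to mode 1
Mode 1: guard c·x = -1.7345 hit at Δt = 0.9572 (t = 1.7970), x⁻ = (0.3614, 1.9390) → reset → x⁺ = (0.3652, 1.6351), jump to mode 0
Mode 0: flow for 0.4018 to horizon, guard not reached → x = (0.1414, 2.3761)

1 0.8398 0->1
2 1.7970 1->0
final: 0 0.1414 2.3761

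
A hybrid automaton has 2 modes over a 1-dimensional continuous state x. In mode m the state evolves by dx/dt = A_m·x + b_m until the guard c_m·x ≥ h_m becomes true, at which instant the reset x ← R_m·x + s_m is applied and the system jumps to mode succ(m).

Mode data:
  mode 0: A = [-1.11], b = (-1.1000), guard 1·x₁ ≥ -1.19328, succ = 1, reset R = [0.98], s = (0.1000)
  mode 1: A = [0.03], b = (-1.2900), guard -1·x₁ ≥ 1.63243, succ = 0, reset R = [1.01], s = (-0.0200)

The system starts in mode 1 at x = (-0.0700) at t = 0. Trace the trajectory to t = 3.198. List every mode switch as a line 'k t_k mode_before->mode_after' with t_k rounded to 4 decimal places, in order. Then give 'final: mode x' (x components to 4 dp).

Mode 1: guard c·x = 1.6324 hit at Δt = 1.1878 (t = 1.1878), x⁻ = (-1.6324) → reset → x⁺ = (-1.6688), jump to mode 0
Mode 0: guard c·x = -1.1933 hit at Δt = 1.0893 (t = 2.2771), x⁻ = (-1.1933) → reset → x⁺ = (-1.0694), jump to mode 1
Mode 1: guard c·x = 1.6324 hit at Δt = 0.4232 (t = 2.7002), x⁻ = (-1.6324) → reset → x⁺ = (-1.6688), jump to mode 0
Mode 0: flow for 0.4978 to horizon, guard not reached → x = (-1.3810)

1 1.1878 1->0
2 2.2771 0->1
3 2.7002 1->0
final: 0 -1.3810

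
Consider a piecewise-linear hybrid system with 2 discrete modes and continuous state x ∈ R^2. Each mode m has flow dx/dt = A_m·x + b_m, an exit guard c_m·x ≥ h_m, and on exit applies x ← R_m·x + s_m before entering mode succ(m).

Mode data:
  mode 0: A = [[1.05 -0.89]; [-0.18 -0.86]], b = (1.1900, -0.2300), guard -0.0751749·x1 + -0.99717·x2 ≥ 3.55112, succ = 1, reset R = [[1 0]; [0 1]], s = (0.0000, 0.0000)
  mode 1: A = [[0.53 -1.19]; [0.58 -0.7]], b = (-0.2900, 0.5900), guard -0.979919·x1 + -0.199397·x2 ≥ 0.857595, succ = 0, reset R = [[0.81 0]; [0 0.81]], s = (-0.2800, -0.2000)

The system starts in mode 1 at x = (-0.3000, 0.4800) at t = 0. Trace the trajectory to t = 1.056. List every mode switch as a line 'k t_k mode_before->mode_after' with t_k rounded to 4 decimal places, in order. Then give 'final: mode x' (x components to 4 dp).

1 0.5630 1->0
final: 0 -1.0734 0.0796

Mode 1: guard c·x = 0.8576 hit at Δt = 0.5630 (t = 0.5630), x⁻ = (-0.9618, 0.4257) → reset → x⁺ = (-1.0590, 0.1448), jump to mode 0
Mode 0: flow for 0.4930 to horizon, guard not reached → x = (-1.0734, 0.0796)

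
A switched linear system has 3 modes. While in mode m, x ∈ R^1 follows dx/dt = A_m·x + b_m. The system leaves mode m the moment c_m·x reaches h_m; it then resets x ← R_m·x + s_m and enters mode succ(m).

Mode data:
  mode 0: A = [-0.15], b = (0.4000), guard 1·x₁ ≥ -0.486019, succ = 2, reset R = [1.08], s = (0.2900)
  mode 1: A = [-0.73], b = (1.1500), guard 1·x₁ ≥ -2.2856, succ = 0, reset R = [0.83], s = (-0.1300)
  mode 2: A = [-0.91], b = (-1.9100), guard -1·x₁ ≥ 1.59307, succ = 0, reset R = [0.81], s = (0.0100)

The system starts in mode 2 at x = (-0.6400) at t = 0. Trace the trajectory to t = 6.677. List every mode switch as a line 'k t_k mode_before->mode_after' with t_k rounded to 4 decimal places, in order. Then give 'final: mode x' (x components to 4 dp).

Mode 2: guard c·x = 1.5931 hit at Δt = 1.1640 (t = 1.1640), x⁻ = (-1.5931) → reset → x⁺ = (-1.2804), jump to mode 0
Mode 0: guard c·x = -0.4860 hit at Δt = 1.4981 (t = 2.6621), x⁻ = (-0.4860) → reset → x⁺ = (-0.2349), jump to mode 2
Mode 2: guard c·x = 1.5931 hit at Δt = 1.4333 (t = 4.0954), x⁻ = (-1.5931) → reset → x⁺ = (-1.2804), jump to mode 0
Mode 0: guard c·x = -0.4860 hit at Δt = 1.4981 (t = 5.5935), x⁻ = (-0.4860) → reset → x⁺ = (-0.2349), jump to mode 2
Mode 2: flow for 1.0835 to horizon, guard not reached → x = (-1.4035)

1 1.1640 2->0
2 2.6621 0->2
3 4.0954 2->0
4 5.5935 0->2
final: 2 -1.4035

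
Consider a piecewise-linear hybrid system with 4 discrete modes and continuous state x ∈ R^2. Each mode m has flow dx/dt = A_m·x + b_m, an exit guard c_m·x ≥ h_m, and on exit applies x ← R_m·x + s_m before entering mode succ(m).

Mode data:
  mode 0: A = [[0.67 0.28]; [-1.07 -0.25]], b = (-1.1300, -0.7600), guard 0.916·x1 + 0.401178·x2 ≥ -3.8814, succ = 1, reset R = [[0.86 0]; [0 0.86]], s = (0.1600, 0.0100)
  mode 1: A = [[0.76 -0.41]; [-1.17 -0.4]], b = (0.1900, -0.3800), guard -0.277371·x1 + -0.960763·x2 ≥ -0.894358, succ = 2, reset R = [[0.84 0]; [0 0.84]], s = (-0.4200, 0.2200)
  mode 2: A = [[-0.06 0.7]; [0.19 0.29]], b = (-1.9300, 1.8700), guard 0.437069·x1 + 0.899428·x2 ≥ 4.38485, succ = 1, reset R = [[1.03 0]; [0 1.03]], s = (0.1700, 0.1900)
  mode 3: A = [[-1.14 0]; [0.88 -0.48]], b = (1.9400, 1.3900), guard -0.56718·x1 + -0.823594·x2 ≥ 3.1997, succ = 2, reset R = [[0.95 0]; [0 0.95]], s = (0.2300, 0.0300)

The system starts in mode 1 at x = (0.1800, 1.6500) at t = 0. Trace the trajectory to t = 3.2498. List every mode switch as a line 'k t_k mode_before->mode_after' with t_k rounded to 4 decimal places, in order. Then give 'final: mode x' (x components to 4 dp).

Mode 1: guard c·x = -0.8944 hit at Δt = 0.7369 (t = 0.7369), x⁻ = (-0.0216, 0.9371) → reset → x⁺ = (-0.4381, 1.0072), jump to mode 2
Mode 2: guard c·x = 4.3849 hit at Δt = 1.5603 (t = 2.2972), x⁻ = (-0.2668, 5.0048) → reset → x⁺ = (-0.1048, 5.3449), jump to mode 1
Mode 1: flow for 0.9526 to horizon, guard not reached → x = (-2.6783, 4.5959)

1 0.7369 1->2
2 2.2972 2->1
final: 1 -2.6783 4.5959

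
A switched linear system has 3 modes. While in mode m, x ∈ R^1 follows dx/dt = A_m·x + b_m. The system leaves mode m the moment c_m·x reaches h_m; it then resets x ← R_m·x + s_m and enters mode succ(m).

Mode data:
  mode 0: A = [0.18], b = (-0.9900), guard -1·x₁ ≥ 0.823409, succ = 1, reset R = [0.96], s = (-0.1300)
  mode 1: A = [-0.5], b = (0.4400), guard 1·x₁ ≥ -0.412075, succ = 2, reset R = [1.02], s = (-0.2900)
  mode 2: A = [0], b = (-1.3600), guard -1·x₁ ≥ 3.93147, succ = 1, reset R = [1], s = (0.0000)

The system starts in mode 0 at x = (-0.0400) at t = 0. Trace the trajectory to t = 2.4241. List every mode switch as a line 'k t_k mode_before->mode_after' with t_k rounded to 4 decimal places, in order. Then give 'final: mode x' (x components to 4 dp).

1 0.7348 0->1
2 1.3984 1->2
final: 2 -2.1053

Mode 0: guard c·x = 0.8234 hit at Δt = 0.7348 (t = 0.7348), x⁻ = (-0.8234) → reset → x⁺ = (-0.9205), jump to mode 1
Mode 1: guard c·x = -0.4121 hit at Δt = 0.6636 (t = 1.3984), x⁻ = (-0.4121) → reset → x⁺ = (-0.7103), jump to mode 2
Mode 2: flow for 1.0257 to horizon, guard not reached → x = (-2.1053)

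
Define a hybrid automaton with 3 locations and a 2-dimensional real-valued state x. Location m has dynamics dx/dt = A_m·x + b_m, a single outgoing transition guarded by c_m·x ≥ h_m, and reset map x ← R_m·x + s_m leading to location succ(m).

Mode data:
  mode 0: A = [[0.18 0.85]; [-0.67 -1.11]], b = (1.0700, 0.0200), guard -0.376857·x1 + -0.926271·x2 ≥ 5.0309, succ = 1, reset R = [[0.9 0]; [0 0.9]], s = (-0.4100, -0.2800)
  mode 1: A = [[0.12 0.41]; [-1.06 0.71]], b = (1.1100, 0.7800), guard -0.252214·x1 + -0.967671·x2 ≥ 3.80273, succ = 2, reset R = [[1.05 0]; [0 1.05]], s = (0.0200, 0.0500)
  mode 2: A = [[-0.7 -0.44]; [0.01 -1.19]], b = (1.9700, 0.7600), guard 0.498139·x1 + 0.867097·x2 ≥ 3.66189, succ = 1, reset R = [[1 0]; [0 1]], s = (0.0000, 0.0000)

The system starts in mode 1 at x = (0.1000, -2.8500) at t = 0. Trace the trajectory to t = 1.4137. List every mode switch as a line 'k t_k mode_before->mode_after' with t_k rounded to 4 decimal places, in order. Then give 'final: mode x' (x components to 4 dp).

Mode 1: guard c·x = 3.8027 hit at Δt = 0.6470 (t = 0.6470), x⁻ = (-0.0673, -3.9122) → reset → x⁺ = (-0.0506, -4.0579), jump to mode 2
Mode 2: flow for 0.7667 to horizon, guard not reached → x = (1.7441, -1.2416)

1 0.6470 1->2
final: 2 1.7441 -1.2416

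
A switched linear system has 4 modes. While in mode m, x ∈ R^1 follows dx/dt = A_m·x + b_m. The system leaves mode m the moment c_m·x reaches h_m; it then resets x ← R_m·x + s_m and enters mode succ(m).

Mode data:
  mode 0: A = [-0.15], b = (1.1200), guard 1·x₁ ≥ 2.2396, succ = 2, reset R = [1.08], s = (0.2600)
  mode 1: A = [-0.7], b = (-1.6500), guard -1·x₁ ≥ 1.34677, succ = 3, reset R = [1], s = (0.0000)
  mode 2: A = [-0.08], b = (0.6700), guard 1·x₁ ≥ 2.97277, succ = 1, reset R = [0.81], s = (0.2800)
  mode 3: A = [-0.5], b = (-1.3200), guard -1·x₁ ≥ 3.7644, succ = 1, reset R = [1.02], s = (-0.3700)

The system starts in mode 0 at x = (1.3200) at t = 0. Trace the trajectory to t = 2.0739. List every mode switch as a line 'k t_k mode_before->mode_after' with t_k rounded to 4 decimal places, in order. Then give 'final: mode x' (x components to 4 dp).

1 1.0804 0->2
2 1.7428 2->1
final: 1 1.6443

Mode 0: guard c·x = 2.2396 hit at Δt = 1.0804 (t = 1.0804), x⁻ = (2.2396) → reset → x⁺ = (2.6788), jump to mode 2
Mode 2: guard c·x = 2.9728 hit at Δt = 0.6624 (t = 1.7428), x⁻ = (2.9728) → reset → x⁺ = (2.6879), jump to mode 1
Mode 1: flow for 0.3311 to horizon, guard not reached → x = (1.6443)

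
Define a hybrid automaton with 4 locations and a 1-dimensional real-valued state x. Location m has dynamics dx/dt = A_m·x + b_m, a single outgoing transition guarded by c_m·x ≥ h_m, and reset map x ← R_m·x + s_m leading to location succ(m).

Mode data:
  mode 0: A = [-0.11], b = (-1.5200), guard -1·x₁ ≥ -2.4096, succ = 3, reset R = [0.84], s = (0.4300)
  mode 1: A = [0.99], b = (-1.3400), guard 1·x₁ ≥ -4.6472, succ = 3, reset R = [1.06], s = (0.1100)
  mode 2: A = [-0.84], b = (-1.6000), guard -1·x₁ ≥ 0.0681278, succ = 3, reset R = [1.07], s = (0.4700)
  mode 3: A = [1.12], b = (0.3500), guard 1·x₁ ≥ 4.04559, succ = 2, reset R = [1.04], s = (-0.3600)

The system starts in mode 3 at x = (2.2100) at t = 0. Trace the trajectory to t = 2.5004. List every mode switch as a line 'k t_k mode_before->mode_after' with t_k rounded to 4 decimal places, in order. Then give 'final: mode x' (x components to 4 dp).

1 0.4882 3->2
2 1.8473 2->3
final: 3 1.1622

Mode 3: guard c·x = 4.0456 hit at Δt = 0.4882 (t = 0.4882), x⁻ = (4.0456) → reset → x⁺ = (3.8474), jump to mode 2
Mode 2: guard c·x = 0.0681 hit at Δt = 1.3591 (t = 1.8473), x⁻ = (-0.0681) → reset → x⁺ = (0.3971), jump to mode 3
Mode 3: flow for 0.6531 to horizon, guard not reached → x = (1.1622)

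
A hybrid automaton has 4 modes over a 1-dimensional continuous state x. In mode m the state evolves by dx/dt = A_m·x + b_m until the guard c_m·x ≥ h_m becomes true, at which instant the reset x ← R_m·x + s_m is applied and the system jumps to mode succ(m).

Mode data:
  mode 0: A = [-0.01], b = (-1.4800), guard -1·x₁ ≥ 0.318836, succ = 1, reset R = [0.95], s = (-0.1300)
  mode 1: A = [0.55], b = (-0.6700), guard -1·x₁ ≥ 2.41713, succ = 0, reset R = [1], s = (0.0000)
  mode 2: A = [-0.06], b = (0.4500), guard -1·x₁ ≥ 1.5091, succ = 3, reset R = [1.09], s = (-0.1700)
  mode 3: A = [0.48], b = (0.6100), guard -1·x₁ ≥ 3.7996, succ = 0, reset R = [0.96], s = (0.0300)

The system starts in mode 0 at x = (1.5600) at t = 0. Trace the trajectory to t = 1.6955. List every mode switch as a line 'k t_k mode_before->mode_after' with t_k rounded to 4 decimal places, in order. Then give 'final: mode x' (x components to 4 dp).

Mode 0: guard c·x = 0.3188 hit at Δt = 1.2642 (t = 1.2642), x⁻ = (-0.3188) → reset → x⁺ = (-0.4329), jump to mode 1
Mode 1: flow for 0.4313 to horizon, guard not reached → x = (-0.8749)

1 1.2642 0->1
final: 1 -0.8749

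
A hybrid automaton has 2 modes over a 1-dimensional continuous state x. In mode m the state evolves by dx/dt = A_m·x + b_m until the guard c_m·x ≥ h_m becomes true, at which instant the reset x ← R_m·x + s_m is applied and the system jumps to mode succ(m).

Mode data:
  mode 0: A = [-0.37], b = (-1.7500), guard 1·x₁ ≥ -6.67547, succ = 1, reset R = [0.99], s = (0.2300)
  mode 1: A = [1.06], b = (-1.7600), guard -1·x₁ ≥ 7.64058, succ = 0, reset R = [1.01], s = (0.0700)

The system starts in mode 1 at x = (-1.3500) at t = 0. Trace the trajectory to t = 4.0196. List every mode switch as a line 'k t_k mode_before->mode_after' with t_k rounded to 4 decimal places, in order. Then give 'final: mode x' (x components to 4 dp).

Mode 1: guard c·x = 7.6406 hit at Δt = 1.0642 (t = 1.0642), x⁻ = (-7.6406) → reset → x⁺ = (-7.6470), jump to mode 0
Mode 0: guard c·x = -6.6755 hit at Δt = 1.0946 (t = 2.1588), x⁻ = (-6.6755) → reset → x⁺ = (-6.3787), jump to mode 1
Mode 1: guard c·x = 7.6406 hit at Δt = 0.1375 (t = 2.2963), x⁻ = (-7.6406) → reset → x⁺ = (-7.6470), jump to mode 0
Mode 0: guard c·x = -6.6755 hit at Δt = 1.0946 (t = 3.3909), x⁻ = (-6.6755) → reset → x⁺ = (-6.3787), jump to mode 1
Mode 1: guard c·x = 7.6406 hit at Δt = 0.1375 (t = 3.5285), x⁻ = (-7.6406) → reset → x⁺ = (-7.6470), jump to mode 0
Mode 0: flow for 0.4911 to horizon, guard not reached → x = (-7.1623)

1 1.0642 1->0
2 2.1588 0->1
3 2.2963 1->0
4 3.3909 0->1
5 3.5285 1->0
final: 0 -7.1623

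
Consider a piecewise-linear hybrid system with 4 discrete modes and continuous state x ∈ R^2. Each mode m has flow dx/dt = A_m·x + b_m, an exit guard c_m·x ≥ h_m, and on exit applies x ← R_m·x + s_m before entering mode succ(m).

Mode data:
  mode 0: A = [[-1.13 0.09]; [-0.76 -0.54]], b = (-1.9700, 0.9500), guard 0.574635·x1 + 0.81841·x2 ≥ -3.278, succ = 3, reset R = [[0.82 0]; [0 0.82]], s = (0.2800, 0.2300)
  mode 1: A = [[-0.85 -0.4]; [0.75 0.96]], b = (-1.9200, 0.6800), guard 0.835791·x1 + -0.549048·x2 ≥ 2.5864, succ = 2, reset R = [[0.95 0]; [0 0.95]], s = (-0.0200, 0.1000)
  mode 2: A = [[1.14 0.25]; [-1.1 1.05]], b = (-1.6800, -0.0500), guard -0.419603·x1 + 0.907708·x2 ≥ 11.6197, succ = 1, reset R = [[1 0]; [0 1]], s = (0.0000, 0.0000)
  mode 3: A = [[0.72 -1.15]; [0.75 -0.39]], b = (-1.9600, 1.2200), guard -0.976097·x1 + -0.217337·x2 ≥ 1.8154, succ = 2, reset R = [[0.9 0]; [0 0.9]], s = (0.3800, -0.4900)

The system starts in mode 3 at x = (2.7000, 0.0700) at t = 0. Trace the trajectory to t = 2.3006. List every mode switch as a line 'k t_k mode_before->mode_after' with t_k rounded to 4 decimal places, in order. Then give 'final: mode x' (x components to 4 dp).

Mode 3: guard c·x = 1.8154 hit at Δt = 1.5711 (t = 1.5711), x⁻ = (-2.3297, 2.1101) → reset → x⁺ = (-1.7167, 1.4091), jump to mode 2
Mode 2: flow for 0.7295 to horizon, guard not reached → x = (-4.9690, 6.5831)

1 1.5711 3->2
final: 2 -4.9690 6.5831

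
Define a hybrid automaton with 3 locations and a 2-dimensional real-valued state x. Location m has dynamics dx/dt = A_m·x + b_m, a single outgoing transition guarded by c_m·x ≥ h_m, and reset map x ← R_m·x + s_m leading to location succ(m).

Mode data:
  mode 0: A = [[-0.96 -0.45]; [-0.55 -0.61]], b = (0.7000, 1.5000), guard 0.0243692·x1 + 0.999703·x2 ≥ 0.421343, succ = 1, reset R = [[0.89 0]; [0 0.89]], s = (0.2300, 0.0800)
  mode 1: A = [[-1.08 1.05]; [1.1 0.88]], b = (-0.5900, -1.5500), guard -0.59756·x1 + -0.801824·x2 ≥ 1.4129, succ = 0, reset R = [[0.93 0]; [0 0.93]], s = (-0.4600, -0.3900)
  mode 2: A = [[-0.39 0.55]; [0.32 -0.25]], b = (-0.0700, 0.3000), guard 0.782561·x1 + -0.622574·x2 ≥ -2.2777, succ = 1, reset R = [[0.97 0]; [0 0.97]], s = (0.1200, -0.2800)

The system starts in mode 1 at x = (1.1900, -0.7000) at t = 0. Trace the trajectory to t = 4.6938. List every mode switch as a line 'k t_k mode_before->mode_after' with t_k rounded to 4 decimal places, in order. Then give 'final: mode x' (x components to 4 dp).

Mode 1: guard c·x = 1.4129 hit at Δt = 0.5309 (t = 0.5309), x⁻ = (-0.0590, -1.7181) → reset → x⁺ = (-0.5149, -1.9879), jump to mode 0
Mode 0: guard c·x = 0.4213 hit at Δt = 1.3931 (t = 1.9240), x⁻ = (0.5129, 0.4090) → reset → x⁺ = (0.6865, 0.4440), jump to mode 1
Mode 1: guard c·x = 1.4129 hit at Δt = 1.1948 (t = 3.1188), x⁻ = (-0.4844, -1.4011) → reset → x⁺ = (-0.9105, -1.6930), jump to mode 0
Mode 0: guard c·x = 0.4213 hit at Δt = 1.1366 (t = 4.2554), x⁻ = (0.2661, 0.4150) → reset → x⁺ = (0.4668, 0.4493), jump to mode 1
Mode 1: flow for 0.4384 to horizon, guard not reached → x = (0.1755, 0.0288)

1 0.5309 1->0
2 1.9240 0->1
3 3.1188 1->0
4 4.2554 0->1
final: 1 0.1755 0.0288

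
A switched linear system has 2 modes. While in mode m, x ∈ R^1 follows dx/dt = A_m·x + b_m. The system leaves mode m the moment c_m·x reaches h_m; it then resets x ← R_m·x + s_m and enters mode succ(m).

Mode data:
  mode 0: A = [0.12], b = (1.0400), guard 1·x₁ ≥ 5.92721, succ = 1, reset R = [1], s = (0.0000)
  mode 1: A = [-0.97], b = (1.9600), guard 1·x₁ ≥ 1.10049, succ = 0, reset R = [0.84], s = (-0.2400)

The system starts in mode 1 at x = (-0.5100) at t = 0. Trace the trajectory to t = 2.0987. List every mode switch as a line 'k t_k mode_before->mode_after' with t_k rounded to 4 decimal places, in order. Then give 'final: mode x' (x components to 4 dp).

1 1.0430 1->0
final: 0 1.9474

Mode 1: guard c·x = 1.1005 hit at Δt = 1.0430 (t = 1.0430), x⁻ = (1.1005) → reset → x⁺ = (0.6844), jump to mode 0
Mode 0: flow for 1.0557 to horizon, guard not reached → x = (1.9474)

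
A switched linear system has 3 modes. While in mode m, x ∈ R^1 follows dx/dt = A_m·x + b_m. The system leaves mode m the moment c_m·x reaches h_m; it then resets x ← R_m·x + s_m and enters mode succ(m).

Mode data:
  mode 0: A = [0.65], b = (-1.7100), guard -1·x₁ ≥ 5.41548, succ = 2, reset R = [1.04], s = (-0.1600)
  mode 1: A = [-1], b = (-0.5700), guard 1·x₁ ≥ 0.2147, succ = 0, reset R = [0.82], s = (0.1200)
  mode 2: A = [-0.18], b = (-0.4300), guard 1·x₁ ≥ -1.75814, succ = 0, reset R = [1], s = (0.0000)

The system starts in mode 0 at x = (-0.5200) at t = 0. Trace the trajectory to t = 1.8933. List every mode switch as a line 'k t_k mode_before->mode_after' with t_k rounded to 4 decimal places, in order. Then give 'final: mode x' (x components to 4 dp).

1 1.4424 0->2
final: 2 -5.5268

Mode 0: guard c·x = 5.4155 hit at Δt = 1.4424 (t = 1.4424), x⁻ = (-5.4155) → reset → x⁺ = (-5.7921), jump to mode 2
Mode 2: flow for 0.4509 to horizon, guard not reached → x = (-5.5268)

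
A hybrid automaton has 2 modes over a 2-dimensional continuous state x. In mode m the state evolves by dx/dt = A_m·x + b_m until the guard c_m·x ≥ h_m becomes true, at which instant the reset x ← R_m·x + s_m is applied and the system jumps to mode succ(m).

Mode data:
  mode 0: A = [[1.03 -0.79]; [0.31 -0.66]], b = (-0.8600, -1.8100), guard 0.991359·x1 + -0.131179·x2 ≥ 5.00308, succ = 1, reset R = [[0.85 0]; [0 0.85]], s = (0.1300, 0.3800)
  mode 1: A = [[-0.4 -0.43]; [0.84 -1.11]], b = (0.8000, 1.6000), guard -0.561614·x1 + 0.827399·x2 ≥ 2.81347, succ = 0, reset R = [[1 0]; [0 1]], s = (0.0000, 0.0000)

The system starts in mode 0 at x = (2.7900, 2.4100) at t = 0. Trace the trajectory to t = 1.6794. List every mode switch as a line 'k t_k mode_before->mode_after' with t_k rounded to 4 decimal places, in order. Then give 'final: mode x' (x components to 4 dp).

Mode 0: guard c·x = 5.0031 hit at Δt = 1.2768 (t = 1.2768), x⁻ = (5.1083, 0.4656) → reset → x⁺ = (4.4721, 0.7758), jump to mode 1
Mode 1: flow for 0.4026 to horizon, guard not reached → x = (3.8567, 2.1483)

1 1.2768 0->1
final: 1 3.8567 2.1483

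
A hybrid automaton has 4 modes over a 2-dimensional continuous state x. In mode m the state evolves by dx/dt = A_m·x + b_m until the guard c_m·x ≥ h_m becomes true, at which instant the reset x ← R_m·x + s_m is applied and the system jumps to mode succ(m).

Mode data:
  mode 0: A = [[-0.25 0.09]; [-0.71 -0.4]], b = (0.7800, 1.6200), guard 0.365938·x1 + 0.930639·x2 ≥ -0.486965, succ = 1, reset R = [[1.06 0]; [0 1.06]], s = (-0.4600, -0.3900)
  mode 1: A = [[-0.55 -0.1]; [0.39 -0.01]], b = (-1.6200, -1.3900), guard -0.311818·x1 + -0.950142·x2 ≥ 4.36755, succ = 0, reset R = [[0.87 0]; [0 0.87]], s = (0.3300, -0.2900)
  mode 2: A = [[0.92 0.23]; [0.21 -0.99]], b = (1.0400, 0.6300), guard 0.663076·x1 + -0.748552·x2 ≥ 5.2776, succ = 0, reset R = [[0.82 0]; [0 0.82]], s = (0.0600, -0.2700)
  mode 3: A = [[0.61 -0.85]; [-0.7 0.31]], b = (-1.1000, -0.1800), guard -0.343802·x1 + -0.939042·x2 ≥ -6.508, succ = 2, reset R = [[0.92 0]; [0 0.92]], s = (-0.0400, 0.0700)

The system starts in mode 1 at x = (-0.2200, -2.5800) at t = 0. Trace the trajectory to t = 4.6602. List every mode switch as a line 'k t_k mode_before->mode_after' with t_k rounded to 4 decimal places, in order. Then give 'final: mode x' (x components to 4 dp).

Mode 1: guard c·x = 4.3675 hit at Δt = 1.0085 (t = 1.0085), x⁻ = (-1.1129, -4.2315) → reset → x⁺ = (-0.6383, -3.9714), jump to mode 0
Mode 0: guard c·x = -0.4870 hit at Δt = 1.2891 (t = 2.2976), x⁻ = (0.1999, -0.6019) → reset → x⁺ = (-0.2481, -1.0280), jump to mode 1
Mode 1: guard c·x = 4.3675 hit at Δt = 1.7105 (t = 4.0081), x⁻ = (-1.5911, -4.0746) → reset → x⁺ = (-1.0542, -3.8349), jump to mode 0
Mode 0: flow for 0.6521 to horizon, guard not reached → x = (-0.5709, -1.6960)

1 1.0085 1->0
2 2.2976 0->1
3 4.0081 1->0
final: 0 -0.5709 -1.6960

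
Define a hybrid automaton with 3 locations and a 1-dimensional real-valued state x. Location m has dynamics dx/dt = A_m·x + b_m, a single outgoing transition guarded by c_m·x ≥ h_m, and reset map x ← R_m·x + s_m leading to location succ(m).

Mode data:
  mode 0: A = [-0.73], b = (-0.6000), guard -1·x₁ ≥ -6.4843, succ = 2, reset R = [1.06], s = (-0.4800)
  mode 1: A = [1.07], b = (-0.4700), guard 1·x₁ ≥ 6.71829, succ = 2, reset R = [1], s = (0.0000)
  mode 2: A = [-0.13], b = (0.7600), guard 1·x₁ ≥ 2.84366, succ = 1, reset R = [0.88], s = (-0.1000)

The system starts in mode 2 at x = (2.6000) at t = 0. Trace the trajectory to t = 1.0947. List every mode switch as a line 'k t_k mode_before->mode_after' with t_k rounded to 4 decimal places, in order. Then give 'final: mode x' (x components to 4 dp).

Mode 2: guard c·x = 2.8437 hit at Δt = 0.6002 (t = 0.6002), x⁻ = (2.8437) → reset → x⁺ = (2.4024), jump to mode 1
Mode 1: flow for 0.4945 to horizon, guard not reached → x = (3.7715)

1 0.6002 2->1
final: 1 3.7715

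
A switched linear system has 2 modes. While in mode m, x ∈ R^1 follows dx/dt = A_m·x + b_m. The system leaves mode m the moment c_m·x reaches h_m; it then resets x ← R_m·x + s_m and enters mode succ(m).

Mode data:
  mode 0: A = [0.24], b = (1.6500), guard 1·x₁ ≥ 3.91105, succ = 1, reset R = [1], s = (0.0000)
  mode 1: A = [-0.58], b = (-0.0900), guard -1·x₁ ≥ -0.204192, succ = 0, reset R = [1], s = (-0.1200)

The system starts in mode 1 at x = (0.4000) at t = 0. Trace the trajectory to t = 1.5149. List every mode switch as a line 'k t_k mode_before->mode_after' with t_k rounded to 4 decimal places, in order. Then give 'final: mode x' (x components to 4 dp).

Mode 1: guard c·x = -0.2042 hit at Δt = 0.7499 (t = 0.7499), x⁻ = (0.2042) → reset → x⁺ = (0.0842), jump to mode 0
Mode 0: flow for 0.7650 to horizon, guard not reached → x = (1.4867)

1 0.7499 1->0
final: 0 1.4867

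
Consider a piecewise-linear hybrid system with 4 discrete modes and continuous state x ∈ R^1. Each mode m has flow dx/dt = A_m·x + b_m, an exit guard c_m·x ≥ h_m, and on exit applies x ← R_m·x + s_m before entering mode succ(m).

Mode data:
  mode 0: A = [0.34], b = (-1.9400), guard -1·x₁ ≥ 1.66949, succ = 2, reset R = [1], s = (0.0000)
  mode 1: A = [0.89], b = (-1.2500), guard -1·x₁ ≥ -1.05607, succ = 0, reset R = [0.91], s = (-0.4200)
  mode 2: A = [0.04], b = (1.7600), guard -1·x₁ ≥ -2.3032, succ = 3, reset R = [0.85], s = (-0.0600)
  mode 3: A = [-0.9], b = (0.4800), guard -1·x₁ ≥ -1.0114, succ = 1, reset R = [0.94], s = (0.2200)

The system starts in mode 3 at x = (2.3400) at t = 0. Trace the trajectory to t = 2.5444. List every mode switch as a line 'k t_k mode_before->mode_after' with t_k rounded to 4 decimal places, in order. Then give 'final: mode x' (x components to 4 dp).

Mode 3: guard c·x = -1.0114 hit at Δt = 1.4772 (t = 1.4772), x⁻ = (1.0114) → reset → x⁺ = (1.1707), jump to mode 1
Mode 1: guard c·x = -1.0561 hit at Δt = 0.4484 (t = 1.9256), x⁻ = (1.0561) → reset → x⁺ = (0.5410), jump to mode 0
Mode 0: flow for 0.6188 to horizon, guard not reached → x = (-0.6684)

1 1.4772 3->1
2 1.9256 1->0
final: 0 -0.6684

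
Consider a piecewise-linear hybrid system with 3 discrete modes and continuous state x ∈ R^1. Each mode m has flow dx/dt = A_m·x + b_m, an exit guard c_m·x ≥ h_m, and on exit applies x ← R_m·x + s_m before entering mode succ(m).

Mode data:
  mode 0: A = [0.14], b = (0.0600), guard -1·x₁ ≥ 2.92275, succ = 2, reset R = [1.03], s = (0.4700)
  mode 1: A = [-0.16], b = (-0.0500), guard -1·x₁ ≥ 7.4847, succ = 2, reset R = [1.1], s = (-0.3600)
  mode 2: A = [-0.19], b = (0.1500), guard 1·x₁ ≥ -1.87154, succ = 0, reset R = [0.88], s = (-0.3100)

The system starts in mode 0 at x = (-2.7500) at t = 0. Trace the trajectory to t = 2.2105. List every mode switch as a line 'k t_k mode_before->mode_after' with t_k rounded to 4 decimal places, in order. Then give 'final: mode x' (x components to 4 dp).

1 0.5127 0->2
2 1.6929 2->0
final: 0 -2.0718

Mode 0: guard c·x = 2.9228 hit at Δt = 0.5127 (t = 0.5127), x⁻ = (-2.9227) → reset → x⁺ = (-2.5404), jump to mode 2
Mode 2: guard c·x = -1.8715 hit at Δt = 1.1802 (t = 1.6929), x⁻ = (-1.8715) → reset → x⁺ = (-1.9570), jump to mode 0
Mode 0: flow for 0.5176 to horizon, guard not reached → x = (-2.0718)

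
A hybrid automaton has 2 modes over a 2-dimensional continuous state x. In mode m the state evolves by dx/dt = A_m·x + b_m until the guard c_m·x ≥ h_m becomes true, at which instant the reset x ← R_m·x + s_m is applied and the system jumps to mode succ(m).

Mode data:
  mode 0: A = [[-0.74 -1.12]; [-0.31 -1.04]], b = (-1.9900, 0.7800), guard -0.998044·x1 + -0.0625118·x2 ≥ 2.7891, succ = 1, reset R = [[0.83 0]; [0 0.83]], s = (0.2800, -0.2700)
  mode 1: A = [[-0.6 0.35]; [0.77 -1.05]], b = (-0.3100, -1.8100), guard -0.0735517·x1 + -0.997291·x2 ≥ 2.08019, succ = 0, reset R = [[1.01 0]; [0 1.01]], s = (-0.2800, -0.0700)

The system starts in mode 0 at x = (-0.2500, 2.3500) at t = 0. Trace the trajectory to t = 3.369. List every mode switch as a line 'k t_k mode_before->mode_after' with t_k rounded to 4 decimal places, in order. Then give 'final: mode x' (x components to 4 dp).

Mode 0: guard c·x = 2.7891 hit at Δt = 0.9375 (t = 0.9375), x⁻ = (-2.9024, 1.7218) → reset → x⁺ = (-2.1290, 1.1591), jump to mode 1
Mode 1: guard c·x = 2.0802 hit at Δt = 1.3907 (t = 2.3282), x⁻ = (-1.5517, -1.9714) → reset → x⁺ = (-1.8473, -2.0611), jump to mode 0
Mode 0: flow for 1.0408 to horizon, guard not reached → x = (-1.7720, 0.1145)

1 0.9375 0->1
2 2.3282 1->0
final: 0 -1.7720 0.1145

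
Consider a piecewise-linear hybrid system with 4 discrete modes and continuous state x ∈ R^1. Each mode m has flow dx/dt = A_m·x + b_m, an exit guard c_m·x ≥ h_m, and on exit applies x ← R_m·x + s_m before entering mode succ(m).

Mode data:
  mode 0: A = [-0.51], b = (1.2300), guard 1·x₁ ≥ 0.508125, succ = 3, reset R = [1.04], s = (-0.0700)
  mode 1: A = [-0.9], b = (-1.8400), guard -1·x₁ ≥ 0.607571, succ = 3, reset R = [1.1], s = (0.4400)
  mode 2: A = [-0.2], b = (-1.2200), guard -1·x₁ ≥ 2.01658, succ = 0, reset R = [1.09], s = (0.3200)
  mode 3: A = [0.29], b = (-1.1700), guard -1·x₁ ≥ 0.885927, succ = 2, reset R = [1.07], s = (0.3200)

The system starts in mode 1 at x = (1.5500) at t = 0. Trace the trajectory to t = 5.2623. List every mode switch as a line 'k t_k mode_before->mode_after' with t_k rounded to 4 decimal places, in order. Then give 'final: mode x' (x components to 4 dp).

1 1.0188 1->3
2 1.5135 3->2
3 2.9771 2->0
4 4.5702 0->3
final: 3 -0.3364

Mode 1: guard c·x = 0.6076 hit at Δt = 1.0188 (t = 1.0188), x⁻ = (-0.6076) → reset → x⁺ = (-0.2283), jump to mode 3
Mode 3: guard c·x = 0.8859 hit at Δt = 0.4947 (t = 1.5135), x⁻ = (-0.8859) → reset → x⁺ = (-0.6279), jump to mode 2
Mode 2: guard c·x = 2.0166 hit at Δt = 1.4636 (t = 2.9771), x⁻ = (-2.0166) → reset → x⁺ = (-1.8781), jump to mode 0
Mode 0: guard c·x = 0.5081 hit at Δt = 1.5931 (t = 4.5702), x⁻ = (0.5081) → reset → x⁺ = (0.4585), jump to mode 3
Mode 3: flow for 0.6921 to horizon, guard not reached → x = (-0.3364)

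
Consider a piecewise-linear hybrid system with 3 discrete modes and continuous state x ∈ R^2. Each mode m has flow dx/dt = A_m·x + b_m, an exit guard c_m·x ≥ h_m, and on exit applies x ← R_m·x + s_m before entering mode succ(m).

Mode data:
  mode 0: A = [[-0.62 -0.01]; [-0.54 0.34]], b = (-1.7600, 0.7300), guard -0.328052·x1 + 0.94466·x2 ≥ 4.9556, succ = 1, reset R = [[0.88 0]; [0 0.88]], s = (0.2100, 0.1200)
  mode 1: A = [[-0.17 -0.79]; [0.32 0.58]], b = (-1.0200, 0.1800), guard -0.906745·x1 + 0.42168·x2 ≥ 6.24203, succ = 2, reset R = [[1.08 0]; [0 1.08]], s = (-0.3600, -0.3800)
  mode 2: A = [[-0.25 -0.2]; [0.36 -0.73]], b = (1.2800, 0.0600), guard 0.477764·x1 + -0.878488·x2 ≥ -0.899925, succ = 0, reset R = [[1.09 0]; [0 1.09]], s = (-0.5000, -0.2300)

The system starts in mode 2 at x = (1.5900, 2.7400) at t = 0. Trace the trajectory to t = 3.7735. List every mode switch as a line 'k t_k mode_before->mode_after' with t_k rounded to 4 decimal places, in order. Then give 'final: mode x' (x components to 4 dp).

Mode 2: guard c·x = -0.8999 hit at Δt = 0.6832 (t = 0.6832), x⁻ = (1.8502, 2.0307) → reset → x⁺ = (1.5168, 1.9834), jump to mode 0
Mode 0: guard c·x = 4.9556 hit at Δt = 1.5639 (t = 2.2471), x⁻ = (-1.2202, 4.8222) → reset → x⁺ = (-0.8638, 4.3635), jump to mode 1
Mode 1: guard c·x = 6.2420 hit at Δt = 0.6843 (t = 2.9314), x⁻ = (-4.0865, 6.0155) → reset → x⁺ = (-4.7734, 6.1167), jump to mode 2
Mode 2: flow for 0.8421 to horizon, guard not reached → x = (-3.5000, 2.4170)

1 0.6832 2->0
2 2.2471 0->1
3 2.9314 1->2
final: 2 -3.5000 2.4170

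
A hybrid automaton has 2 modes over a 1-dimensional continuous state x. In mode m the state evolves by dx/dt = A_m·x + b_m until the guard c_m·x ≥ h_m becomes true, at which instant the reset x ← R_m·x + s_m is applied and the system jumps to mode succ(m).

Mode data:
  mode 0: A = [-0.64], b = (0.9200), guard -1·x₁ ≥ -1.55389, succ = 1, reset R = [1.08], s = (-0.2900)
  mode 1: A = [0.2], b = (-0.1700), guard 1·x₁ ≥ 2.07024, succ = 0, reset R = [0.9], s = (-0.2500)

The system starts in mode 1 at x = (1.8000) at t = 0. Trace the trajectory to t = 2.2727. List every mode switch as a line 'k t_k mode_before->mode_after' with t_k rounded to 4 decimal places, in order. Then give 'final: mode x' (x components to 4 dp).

Mode 1: guard c·x = 2.0702 hit at Δt = 1.2517 (t = 1.2517), x⁻ = (2.0702) → reset → x⁺ = (1.6132), jump to mode 0
Mode 0: guard c·x = -1.5539 hit at Δt = 0.6436 (t = 1.8953), x⁻ = (1.5539) → reset → x⁺ = (1.3882), jump to mode 1
Mode 1: flow for 0.3774 to horizon, guard not reached → x = (1.4304)

1 1.2517 1->0
2 1.8953 0->1
final: 1 1.4304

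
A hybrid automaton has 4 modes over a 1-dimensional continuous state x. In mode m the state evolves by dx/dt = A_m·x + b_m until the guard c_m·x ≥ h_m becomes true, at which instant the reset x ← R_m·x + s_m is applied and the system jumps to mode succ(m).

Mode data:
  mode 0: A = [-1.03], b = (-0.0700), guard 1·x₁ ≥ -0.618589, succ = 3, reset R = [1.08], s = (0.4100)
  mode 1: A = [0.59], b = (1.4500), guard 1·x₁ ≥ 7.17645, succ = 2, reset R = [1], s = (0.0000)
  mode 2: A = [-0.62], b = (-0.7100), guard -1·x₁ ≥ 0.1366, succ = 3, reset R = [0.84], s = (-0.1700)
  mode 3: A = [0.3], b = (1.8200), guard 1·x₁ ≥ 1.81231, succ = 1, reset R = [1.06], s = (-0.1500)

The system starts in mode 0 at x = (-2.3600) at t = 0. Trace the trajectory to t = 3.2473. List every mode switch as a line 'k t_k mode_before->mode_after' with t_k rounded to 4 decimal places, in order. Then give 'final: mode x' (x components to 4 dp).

Mode 0: guard c·x = -0.6186 hit at Δt = 1.3846 (t = 1.3846), x⁻ = (-0.6186) → reset → x⁺ = (-0.2581), jump to mode 3
Mode 3: guard c·x = 1.8123 hit at Δt = 1.0162 (t = 2.4008), x⁻ = (1.8123) → reset → x⁺ = (1.7710), jump to mode 1
Mode 1: flow for 0.8465 to horizon, guard not reached → x = (4.5103)

1 1.3846 0->3
2 2.4008 3->1
final: 1 4.5103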